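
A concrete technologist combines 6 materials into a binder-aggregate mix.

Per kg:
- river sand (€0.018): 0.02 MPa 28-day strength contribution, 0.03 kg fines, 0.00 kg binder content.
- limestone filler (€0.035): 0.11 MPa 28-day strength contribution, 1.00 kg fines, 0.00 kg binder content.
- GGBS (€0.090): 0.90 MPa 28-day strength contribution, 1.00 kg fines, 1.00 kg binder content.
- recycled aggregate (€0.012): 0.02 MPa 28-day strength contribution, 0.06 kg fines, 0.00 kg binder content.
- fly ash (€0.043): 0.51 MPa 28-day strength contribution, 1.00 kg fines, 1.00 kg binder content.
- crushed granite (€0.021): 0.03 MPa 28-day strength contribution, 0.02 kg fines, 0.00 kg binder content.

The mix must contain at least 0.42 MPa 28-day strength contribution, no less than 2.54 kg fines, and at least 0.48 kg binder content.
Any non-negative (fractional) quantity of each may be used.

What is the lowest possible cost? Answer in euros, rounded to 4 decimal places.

Let x1 = kg of river sand, x2 = kg of limestone filler, x3 = kg of GGBS, x4 = kg of recycled aggregate, x5 = kg of fly ash, x6 = kg of crushed granite.
Minimize 0.018x1 + 0.035x2 + 0.09x3 + 0.012x4 + 0.043x5 + 0.021x6 s.t.:
  0.02x1 + 0.11x2 + 0.9x3 + 0.02x4 + 0.51x5 + 0.03x6 ≥ 0.42   (28-day strength contribution)
  0.03x1 + 1x2 + 1x3 + 0.06x4 + 1x5 + 0.02x6 ≥ 2.54   (fines)
  1x3 + 1x5 ≥ 0.48   (binder content)
  x1, x2, x3, x4, x5, x6 ≥ 0.
The minimum-cost mix takes nothing from river sand, GGBS, recycled aggregate, crushed granite — only limestone filler, fly ash. Binding constraints: fines and binder content.
So limestone filler = 2.06 kg, fly ash = 0.48 kg.
Cost = 0.035·2.06 + 0.043·0.48 = 0.092740.

€0.0927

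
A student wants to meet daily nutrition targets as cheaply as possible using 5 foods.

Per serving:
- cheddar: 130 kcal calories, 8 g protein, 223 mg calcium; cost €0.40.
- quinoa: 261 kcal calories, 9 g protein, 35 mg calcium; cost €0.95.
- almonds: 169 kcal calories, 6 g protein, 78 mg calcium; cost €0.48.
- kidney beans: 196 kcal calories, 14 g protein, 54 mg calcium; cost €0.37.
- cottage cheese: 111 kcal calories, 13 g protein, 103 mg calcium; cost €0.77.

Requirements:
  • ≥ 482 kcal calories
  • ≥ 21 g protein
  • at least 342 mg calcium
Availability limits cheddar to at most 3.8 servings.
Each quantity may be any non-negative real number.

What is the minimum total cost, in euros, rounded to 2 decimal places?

Treat it as an LP. Let x1 = servings of cheddar, x2 = servings of quinoa, x3 = servings of almonds, x4 = servings of kidney beans, x5 = servings of cottage cheese.
min 0.4x1 + 0.95x2 + 0.48x3 + 0.37x4 + 0.77x5 with:
  130x1 + 261x2 + 169x3 + 196x4 + 111x5 ≥ 482   (calories)
  8x1 + 9x2 + 6x3 + 14x4 + 13x5 ≥ 21   (protein)
  223x1 + 35x2 + 78x3 + 54x4 + 103x5 ≥ 342   (calcium)
  x1 ≤ 3.8
  x1, x2, x3, x4, x5 ≥ 0.
The optimal basis is {cheddar, kidney beans}; quinoa, almonds, cottage cheese drop out. The calories and calcium requirements are met with equality.
Solving gives x1 = 1.118, x4 = 1.718.
Cost = 0.4·1.118 + 0.37·1.718 = 1.0829.

€1.08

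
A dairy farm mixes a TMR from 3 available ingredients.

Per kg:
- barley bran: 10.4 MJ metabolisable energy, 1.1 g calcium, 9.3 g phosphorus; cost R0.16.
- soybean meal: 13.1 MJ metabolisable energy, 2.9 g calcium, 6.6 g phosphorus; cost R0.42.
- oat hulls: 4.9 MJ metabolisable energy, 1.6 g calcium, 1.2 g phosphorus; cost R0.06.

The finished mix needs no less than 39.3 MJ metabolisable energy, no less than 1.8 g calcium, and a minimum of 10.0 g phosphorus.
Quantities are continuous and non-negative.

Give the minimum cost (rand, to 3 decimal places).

R0.483

Set it up as a linear program. Let x1 = kg of barley bran, x2 = kg of soybean meal, x3 = kg of oat hulls.
min 0.16x1 + 0.42x2 + 0.06x3 with:
  10.4x1 + 13.1x2 + 4.9x3 ≥ 39.3   (metabolisable energy)
  1.1x1 + 2.9x2 + 1.6x3 ≥ 1.8   (calcium)
  9.3x1 + 6.6x2 + 1.2x3 ≥ 10   (phosphorus)
  x1, x2, x3 ≥ 0.
The minimum-cost mix takes nothing from soybean meal — only barley bran, oat hulls. Binding constraints: metabolisable energy and phosphorus.
Optimal quantities: barley bran = 0.05561 kg, oat hulls = 7.902 kg.
Total cost: 0.16·0.05561 + 0.06·7.902 = 0.48302.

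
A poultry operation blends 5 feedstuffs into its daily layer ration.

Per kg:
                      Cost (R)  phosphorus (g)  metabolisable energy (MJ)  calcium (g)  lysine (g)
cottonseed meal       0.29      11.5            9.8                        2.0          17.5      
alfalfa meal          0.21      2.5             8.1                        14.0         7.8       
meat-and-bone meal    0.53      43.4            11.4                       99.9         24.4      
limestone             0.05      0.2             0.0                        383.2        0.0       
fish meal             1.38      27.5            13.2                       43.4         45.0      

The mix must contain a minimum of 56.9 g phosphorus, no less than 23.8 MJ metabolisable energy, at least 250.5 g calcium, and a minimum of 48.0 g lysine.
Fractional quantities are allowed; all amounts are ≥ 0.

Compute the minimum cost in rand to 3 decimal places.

R0.932

This is a linear program. Let x1 = kg of cottonseed meal, x2 = kg of alfalfa meal, x3 = kg of meat-and-bone meal, x4 = kg of limestone, x5 = kg of fish meal.
Minimize 0.29x1 + 0.21x2 + 0.53x3 + 0.05x4 + 1.38x5 s.t.:
  11.5x1 + 2.5x2 + 43.4x3 + 0.2x4 + 27.5x5 ≥ 56.9   (phosphorus)
  9.8x1 + 8.1x2 + 11.4x3 + 13.2x5 ≥ 23.8   (metabolisable energy)
  2x1 + 14x2 + 99.9x3 + 383.2x4 + 43.4x5 ≥ 250.5   (calcium)
  17.5x1 + 7.8x2 + 24.4x3 + 45x5 ≥ 48   (lysine)
  x1, x2, x3, x4, x5 ≥ 0.
The minimum-cost mix takes nothing from alfalfa meal, fish meal — only cottonseed meal, meat-and-bone meal, limestone. The phosphorus, calcium, lysine requirements are met with equality.
Optimal quantities: cottonseed meal = 1.455 kg, meat-and-bone meal = 0.9236 kg, limestone = 0.4053 kg.
Objective = 0.29·1.455 + 0.53·0.9236 + 0.05·0.4053 = 0.93172.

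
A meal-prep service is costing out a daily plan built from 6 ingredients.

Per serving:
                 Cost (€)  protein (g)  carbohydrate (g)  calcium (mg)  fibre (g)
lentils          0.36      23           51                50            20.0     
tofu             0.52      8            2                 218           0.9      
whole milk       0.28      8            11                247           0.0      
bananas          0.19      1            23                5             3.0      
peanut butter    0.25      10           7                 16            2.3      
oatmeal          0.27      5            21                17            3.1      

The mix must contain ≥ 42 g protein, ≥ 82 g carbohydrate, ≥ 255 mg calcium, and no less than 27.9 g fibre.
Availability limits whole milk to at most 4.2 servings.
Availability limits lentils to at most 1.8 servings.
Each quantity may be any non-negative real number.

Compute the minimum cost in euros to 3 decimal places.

Let x1 = servings of lentils, x2 = servings of tofu, x3 = servings of whole milk, x4 = servings of bananas, x5 = servings of peanut butter, x6 = servings of oatmeal.
Minimise 0.36x1 + 0.52x2 + 0.28x3 + 0.19x4 + 0.25x5 + 0.27x6 with:
  23x1 + 8x2 + 8x3 + 1x4 + 10x5 + 5x6 ≥ 42   (protein)
  51x1 + 2x2 + 11x3 + 23x4 + 7x5 + 21x6 ≥ 82   (carbohydrate)
  50x1 + 218x2 + 247x3 + 5x4 + 16x5 + 17x6 ≥ 255   (calcium)
  20x1 + 0.9x2 + 3x4 + 2.3x5 + 3.1x6 ≥ 27.9   (fibre)
  x3 ≤ 4.2
  x1 ≤ 1.8
  x1, x2, x3, x4, x5, x6 ≥ 0.
At the optimum only lentils, whole milk are positive (tofu, bananas, peanut butter, oatmeal = 0). Binding constraints: protein and calcium.
That vertex is x1 = 1.578, x3 = 0.7129.
Objective = 0.36·1.578 + 0.28·0.7129 = 0.76769.

€0.768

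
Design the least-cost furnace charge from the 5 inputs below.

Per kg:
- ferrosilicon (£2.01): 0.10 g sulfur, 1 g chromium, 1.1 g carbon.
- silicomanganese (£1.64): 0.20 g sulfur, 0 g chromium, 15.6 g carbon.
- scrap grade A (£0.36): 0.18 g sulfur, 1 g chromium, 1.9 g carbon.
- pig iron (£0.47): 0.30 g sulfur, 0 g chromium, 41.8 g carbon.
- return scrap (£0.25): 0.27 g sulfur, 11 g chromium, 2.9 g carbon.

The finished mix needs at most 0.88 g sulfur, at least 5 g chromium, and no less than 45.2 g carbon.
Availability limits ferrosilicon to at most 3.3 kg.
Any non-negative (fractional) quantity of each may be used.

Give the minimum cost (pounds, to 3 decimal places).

Set it up as a linear program. Let x1 = kg of ferrosilicon, x2 = kg of silicomanganese, x3 = kg of scrap grade A, x4 = kg of pig iron, x5 = kg of return scrap.
Minimise 2.01x1 + 1.64x2 + 0.36x3 + 0.47x4 + 0.25x5 with:
  0.1x1 + 0.2x2 + 0.18x3 + 0.3x4 + 0.27x5 ≤ 0.88   (sulfur)
  1x1 + 1x3 + 11x5 ≥ 5   (chromium)
  1.1x1 + 15.6x2 + 1.9x3 + 41.8x4 + 2.9x5 ≥ 45.2   (carbon)
  x1 ≤ 3.3
  x1, x2, x3, x4, x5 ≥ 0.
The cheapest feasible vertex uses only pig iron, return scrap; ferrosilicon, silicomanganese, scrap grade A are not used. Binding constraints: chromium and carbon.
That vertex is x4 = 1.05, x5 = 0.4545.
Objective = 0.47·1.05 + 0.25·0.4545 = 0.60713.

£0.607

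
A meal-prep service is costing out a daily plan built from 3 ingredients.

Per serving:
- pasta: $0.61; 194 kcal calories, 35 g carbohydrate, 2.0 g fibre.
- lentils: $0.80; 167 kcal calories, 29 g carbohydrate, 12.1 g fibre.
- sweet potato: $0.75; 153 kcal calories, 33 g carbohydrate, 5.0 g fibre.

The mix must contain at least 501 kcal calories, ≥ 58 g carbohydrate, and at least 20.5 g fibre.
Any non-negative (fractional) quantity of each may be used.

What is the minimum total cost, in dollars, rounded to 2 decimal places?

Treat it as an LP. Let x1 = servings of pasta, x2 = servings of lentils, x3 = servings of sweet potato.
Minimise 0.61x1 + 0.8x2 + 0.75x3 with:
  194x1 + 167x2 + 153x3 ≥ 501   (calories)
  35x1 + 29x2 + 33x3 ≥ 58   (carbohydrate)
  2x1 + 12.1x2 + 5x3 ≥ 20.5   (fibre)
  x1, x2, x3 ≥ 0.
The optimal basis is {pasta, lentils}; sweet potato drops out. There the calories and fibre constraints are tight.
Solving gives x1 = 1.311, x2 = 1.478.
Cost = 0.61·1.311 + 0.8·1.478 = 1.9821.

$1.98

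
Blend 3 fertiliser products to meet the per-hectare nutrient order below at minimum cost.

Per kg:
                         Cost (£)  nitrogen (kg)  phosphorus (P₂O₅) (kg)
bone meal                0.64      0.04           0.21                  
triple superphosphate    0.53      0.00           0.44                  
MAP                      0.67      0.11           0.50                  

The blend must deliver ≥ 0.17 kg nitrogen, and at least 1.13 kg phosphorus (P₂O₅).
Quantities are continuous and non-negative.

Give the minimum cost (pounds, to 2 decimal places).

Let x1 = kg of bone meal, x2 = kg of triple superphosphate, x3 = kg of MAP.
min 0.64x1 + 0.53x2 + 0.67x3 s.t.:
  0.04x1 + 0.11x3 ≥ 0.17   (nitrogen)
  0.21x1 + 0.44x2 + 0.5x3 ≥ 1.13   (phosphorus (P₂O₅))
  x1, x2, x3 ≥ 0.
The minimum-cost mix takes nothing from bone meal — only triple superphosphate, MAP. There the nitrogen and phosphorus (P₂O₅) constraints are tight.
Solving gives x2 = 0.812, x3 = 1.545.
Objective = 0.53·0.812 + 0.67·1.545 = 1.4655.

£1.47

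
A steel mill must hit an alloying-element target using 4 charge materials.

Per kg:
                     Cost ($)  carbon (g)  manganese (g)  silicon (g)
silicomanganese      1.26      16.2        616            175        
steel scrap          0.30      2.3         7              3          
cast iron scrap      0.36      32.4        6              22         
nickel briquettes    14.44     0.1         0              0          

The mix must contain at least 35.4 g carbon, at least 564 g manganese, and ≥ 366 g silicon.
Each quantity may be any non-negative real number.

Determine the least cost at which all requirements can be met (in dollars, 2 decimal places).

$2.65

Treat it as an LP. Let x1 = kg of silicomanganese, x2 = kg of steel scrap, x3 = kg of cast iron scrap, x4 = kg of nickel briquettes.
Minimise 1.26x1 + 0.3x2 + 0.36x3 + 14.44x4 s.t.:
  16.2x1 + 2.3x2 + 32.4x3 + 0.1x4 ≥ 35.4   (carbon)
  616x1 + 7x2 + 6x3 ≥ 564   (manganese)
  175x1 + 3x2 + 22x3 ≥ 366   (silicon)
  x1, x2, x3, x4 ≥ 0.
At the optimum only silicomanganese, cast iron scrap are positive (steel scrap, nickel briquettes = 0). Binding constraints: carbon and silicon.
That vertex is x1 = 2.085, x3 = 0.05002.
Total cost: 1.26·2.085 + 0.36·0.05002 = 2.6451.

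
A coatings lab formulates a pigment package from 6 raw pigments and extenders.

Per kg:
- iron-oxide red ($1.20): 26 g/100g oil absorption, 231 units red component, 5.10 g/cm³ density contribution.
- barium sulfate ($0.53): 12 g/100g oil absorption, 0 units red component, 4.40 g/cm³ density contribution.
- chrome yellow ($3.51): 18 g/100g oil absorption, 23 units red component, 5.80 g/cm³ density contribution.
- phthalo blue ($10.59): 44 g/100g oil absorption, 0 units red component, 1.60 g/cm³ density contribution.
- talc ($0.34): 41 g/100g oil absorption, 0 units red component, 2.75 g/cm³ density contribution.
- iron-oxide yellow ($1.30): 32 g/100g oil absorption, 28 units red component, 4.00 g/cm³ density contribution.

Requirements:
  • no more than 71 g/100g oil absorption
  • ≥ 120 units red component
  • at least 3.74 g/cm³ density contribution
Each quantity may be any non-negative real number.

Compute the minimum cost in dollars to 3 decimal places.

$0.755

Let x1 = kg of iron-oxide red, x2 = kg of barium sulfate, x3 = kg of chrome yellow, x4 = kg of phthalo blue, x5 = kg of talc, x6 = kg of iron-oxide yellow.
min 1.2x1 + 0.53x2 + 3.51x3 + 10.59x4 + 0.34x5 + 1.3x6 with:
  26x1 + 12x2 + 18x3 + 44x4 + 41x5 + 32x6 ≤ 71   (oil absorption)
  231x1 + 23x3 + 28x6 ≥ 120   (red component)
  5.1x1 + 4.4x2 + 5.8x3 + 1.6x4 + 2.75x5 + 4x6 ≥ 3.74   (density contribution)
  x1, x2, x3, x4, x5, x6 ≥ 0.
At the optimum only iron-oxide red, barium sulfate are positive (chrome yellow, phthalo blue, talc, iron-oxide yellow = 0). Binding constraints: red component and density contribution.
Optimal quantities: iron-oxide red = 0.5195 kg, barium sulfate = 0.2479 kg.
Hence cost = 1.2·0.5195 + 0.53·0.2479 = $0.75479.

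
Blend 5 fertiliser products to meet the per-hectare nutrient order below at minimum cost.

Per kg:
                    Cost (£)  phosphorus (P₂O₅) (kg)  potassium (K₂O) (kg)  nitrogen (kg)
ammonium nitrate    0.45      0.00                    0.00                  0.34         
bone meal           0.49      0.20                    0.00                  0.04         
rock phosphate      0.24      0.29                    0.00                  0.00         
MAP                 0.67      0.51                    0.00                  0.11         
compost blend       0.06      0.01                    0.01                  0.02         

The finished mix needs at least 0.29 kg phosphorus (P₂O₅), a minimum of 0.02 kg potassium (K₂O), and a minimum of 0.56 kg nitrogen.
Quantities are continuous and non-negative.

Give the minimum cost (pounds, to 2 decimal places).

£1.03

Treat it as an LP. Let x1 = kg of ammonium nitrate, x2 = kg of bone meal, x3 = kg of rock phosphate, x4 = kg of MAP, x5 = kg of compost blend.
Minimize 0.45x1 + 0.49x2 + 0.24x3 + 0.67x4 + 0.06x5 s.t.:
  0.2x2 + 0.29x3 + 0.51x4 + 0.01x5 ≥ 0.29   (phosphorus (P₂O₅))
  0.01x5 ≥ 0.02   (potassium (K₂O))
  0.34x1 + 0.04x2 + 0.11x4 + 0.02x5 ≥ 0.56   (nitrogen)
  x1, x2, x3, x4, x5 ≥ 0.
The minimum-cost mix takes nothing from bone meal, MAP — only ammonium nitrate, rock phosphate, compost blend. The phosphorus (P₂O₅), potassium (K₂O), nitrogen requirements are met with equality.
That vertex is x1 = 1.529, x3 = 0.931, x5 = 2.
Objective = 0.45·1.529 + 0.24·0.931 + 0.06·2 = 1.0315.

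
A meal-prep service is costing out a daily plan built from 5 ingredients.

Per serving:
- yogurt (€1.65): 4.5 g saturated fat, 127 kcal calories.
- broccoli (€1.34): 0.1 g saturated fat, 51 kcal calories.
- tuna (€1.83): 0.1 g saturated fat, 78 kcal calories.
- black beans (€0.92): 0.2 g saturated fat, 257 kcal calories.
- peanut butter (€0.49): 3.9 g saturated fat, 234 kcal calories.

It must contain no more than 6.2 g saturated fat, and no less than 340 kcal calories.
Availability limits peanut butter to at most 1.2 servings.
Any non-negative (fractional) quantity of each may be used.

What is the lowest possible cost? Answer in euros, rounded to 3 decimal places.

Let x1 = servings of yogurt, x2 = servings of broccoli, x3 = servings of tuna, x4 = servings of black beans, x5 = servings of peanut butter.
Minimise 1.65x1 + 1.34x2 + 1.83x3 + 0.92x4 + 0.49x5 s.t.:
  4.5x1 + 0.1x2 + 0.1x3 + 0.2x4 + 3.9x5 ≤ 6.2   (saturated fat)
  127x1 + 51x2 + 78x3 + 257x4 + 234x5 ≥ 340   (calories)
  x5 ≤ 1.2
  x1, x2, x3, x4, x5 ≥ 0.
The optimal basis is {black beans, peanut butter}; yogurt, broccoli, tuna drop out. There the calories and the peanut butter cap constraints are tight.
Solving gives x4 = 0.2304, x5 = 1.2.
Cost = 0.92·0.2304 + 0.49·1.2 = 0.79997.

€0.800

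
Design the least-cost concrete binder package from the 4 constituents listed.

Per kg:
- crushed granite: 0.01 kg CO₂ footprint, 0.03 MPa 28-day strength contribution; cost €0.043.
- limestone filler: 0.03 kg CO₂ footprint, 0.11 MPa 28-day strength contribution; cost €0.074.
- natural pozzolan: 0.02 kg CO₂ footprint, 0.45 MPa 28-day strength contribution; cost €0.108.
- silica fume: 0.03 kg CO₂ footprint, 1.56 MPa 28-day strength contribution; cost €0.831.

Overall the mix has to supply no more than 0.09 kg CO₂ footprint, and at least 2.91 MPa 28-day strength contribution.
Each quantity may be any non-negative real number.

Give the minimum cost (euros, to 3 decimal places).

€1.155

Set it up as a linear program. Let x1 = kg of crushed granite, x2 = kg of limestone filler, x3 = kg of natural pozzolan, x4 = kg of silica fume.
Minimize 0.043x1 + 0.074x2 + 0.108x3 + 0.831x4 with:
  0.01x1 + 0.03x2 + 0.02x3 + 0.03x4 ≤ 0.09   (CO₂ footprint)
  0.03x1 + 0.11x2 + 0.45x3 + 1.56x4 ≥ 2.91   (28-day strength contribution)
  x1, x2, x3, x4 ≥ 0.
The minimum-cost mix takes nothing from crushed granite, limestone filler — only natural pozzolan, silica fume. The CO₂ footprint and 28-day strength contribution requirements are met with equality.
So natural pozzolan = 3 kg, silica fume = 1 kg.
Cost = 0.108·3 + 0.831·1 = 1.15500.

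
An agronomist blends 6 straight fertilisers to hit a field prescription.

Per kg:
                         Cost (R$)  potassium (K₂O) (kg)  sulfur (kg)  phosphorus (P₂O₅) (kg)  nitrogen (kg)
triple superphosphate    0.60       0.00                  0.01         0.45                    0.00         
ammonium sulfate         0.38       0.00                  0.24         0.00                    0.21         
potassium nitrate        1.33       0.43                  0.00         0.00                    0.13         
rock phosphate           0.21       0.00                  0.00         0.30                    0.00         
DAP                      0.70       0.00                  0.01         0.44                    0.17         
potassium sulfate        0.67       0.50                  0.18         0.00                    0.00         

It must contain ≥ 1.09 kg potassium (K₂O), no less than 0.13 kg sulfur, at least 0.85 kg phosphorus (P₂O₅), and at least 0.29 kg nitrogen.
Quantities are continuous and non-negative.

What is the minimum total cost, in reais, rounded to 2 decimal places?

R$2.58

Let x1 = kg of triple superphosphate, x2 = kg of ammonium sulfate, x3 = kg of potassium nitrate, x4 = kg of rock phosphate, x5 = kg of DAP, x6 = kg of potassium sulfate.
min 0.6x1 + 0.38x2 + 1.33x3 + 0.21x4 + 0.7x5 + 0.67x6 subject to:
  0.43x3 + 0.5x6 ≥ 1.09   (potassium (K₂O))
  0.01x1 + 0.24x2 + 0.01x5 + 0.18x6 ≥ 0.13   (sulfur)
  0.45x1 + 0.3x4 + 0.44x5 ≥ 0.85   (phosphorus (P₂O₅))
  0.21x2 + 0.13x3 + 0.17x5 ≥ 0.29   (nitrogen)
  x1, x2, x3, x4, x5, x6 ≥ 0.
The cheapest feasible vertex uses only ammonium sulfate, rock phosphate, potassium sulfate; triple superphosphate, potassium nitrate, DAP are not used. There the potassium (K₂O), phosphorus (P₂O₅), nitrogen constraints are tight.
So ammonium sulfate = 1.381 kg, rock phosphate = 2.833 kg, potassium sulfate = 2.18 kg.
Cost = 0.38·1.381 + 0.21·2.833 + 0.67·2.18 = 2.5803.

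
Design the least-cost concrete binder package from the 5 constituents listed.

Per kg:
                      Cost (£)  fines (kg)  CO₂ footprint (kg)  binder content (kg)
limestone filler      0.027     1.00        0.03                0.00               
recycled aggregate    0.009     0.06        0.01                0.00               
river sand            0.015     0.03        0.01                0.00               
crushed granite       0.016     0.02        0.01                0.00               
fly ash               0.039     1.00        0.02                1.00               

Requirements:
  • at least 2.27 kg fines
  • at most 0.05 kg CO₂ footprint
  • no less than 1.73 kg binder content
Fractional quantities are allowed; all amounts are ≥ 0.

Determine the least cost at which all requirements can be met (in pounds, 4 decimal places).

Set it up as a linear program. Let x1 = kg of limestone filler, x2 = kg of recycled aggregate, x3 = kg of river sand, x4 = kg of crushed granite, x5 = kg of fly ash.
Minimize 0.027x1 + 0.009x2 + 0.015x3 + 0.016x4 + 0.039x5 with:
  1x1 + 0.06x2 + 0.03x3 + 0.02x4 + 1x5 ≥ 2.27   (fines)
  0.03x1 + 0.01x2 + 0.01x3 + 0.01x4 + 0.02x5 ≤ 0.05   (CO₂ footprint)
  1x5 ≥ 1.73   (binder content)
  x1, x2, x3, x4, x5 ≥ 0.
At the optimum only limestone filler, fly ash are positive (recycled aggregate, river sand, crushed granite = 0). Binding constraints: fines and CO₂ footprint.
So limestone filler = 0.46 kg, fly ash = 1.81 kg.
Hence cost = 0.027·0.46 + 0.039·1.81 = £0.083010.

£0.0830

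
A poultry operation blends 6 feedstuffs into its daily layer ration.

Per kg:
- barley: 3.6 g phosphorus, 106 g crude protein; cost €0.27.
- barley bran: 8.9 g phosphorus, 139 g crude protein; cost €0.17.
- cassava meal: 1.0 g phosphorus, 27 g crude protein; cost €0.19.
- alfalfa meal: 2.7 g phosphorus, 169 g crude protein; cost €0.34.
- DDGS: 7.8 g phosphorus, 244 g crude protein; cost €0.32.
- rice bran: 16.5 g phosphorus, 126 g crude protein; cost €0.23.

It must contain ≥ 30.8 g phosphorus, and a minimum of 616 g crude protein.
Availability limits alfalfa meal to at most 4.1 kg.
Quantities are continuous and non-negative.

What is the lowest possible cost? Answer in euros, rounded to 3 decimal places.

Let x1 = kg of barley, x2 = kg of barley bran, x3 = kg of cassava meal, x4 = kg of alfalfa meal, x5 = kg of DDGS, x6 = kg of rice bran.
Minimize 0.27x1 + 0.17x2 + 0.19x3 + 0.34x4 + 0.32x5 + 0.23x6 subject to:
  3.6x1 + 8.9x2 + 1x3 + 2.7x4 + 7.8x5 + 16.5x6 ≥ 30.8   (phosphorus)
  106x1 + 139x2 + 27x3 + 169x4 + 244x5 + 126x6 ≥ 616   (crude protein)
  x4 ≤ 4.1
  x1, x2, x3, x4, x5, x6 ≥ 0.
The minimum-cost mix takes nothing from barley, cassava meal, alfalfa meal, DDGS, rice bran — only barley bran. There the crude protein constraint is tight.
That vertex is x2 = 4.432.
Cost = 0.17·4.432 = 0.75344.

€0.753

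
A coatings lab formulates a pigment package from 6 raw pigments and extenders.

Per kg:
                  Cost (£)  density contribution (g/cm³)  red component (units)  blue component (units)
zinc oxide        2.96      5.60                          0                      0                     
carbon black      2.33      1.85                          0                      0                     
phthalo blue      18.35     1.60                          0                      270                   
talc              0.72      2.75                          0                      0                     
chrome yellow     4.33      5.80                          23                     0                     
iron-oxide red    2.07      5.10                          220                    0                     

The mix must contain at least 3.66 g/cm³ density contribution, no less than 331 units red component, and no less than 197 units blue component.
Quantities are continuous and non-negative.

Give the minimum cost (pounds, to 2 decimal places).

Treat it as an LP. Let x1 = kg of zinc oxide, x2 = kg of carbon black, x3 = kg of phthalo blue, x4 = kg of talc, x5 = kg of chrome yellow, x6 = kg of iron-oxide red.
Minimise 2.96x1 + 2.33x2 + 18.35x3 + 0.72x4 + 4.33x5 + 2.07x6 s.t.:
  5.6x1 + 1.85x2 + 1.6x3 + 2.75x4 + 5.8x5 + 5.1x6 ≥ 3.66   (density contribution)
  23x5 + 220x6 ≥ 331   (red component)
  270x3 ≥ 197   (blue component)
  x1, x2, x3, x4, x5, x6 ≥ 0.
The cheapest feasible vertex uses only phthalo blue, iron-oxide red; zinc oxide, carbon black, talc, chrome yellow are not used. There the red component and blue component constraints are tight.
Optimal quantities: phthalo blue = 0.7296 kg, iron-oxide red = 1.505 kg.
Objective = 18.35·0.7296 + 2.07·1.505 = 16.5035.

£16.50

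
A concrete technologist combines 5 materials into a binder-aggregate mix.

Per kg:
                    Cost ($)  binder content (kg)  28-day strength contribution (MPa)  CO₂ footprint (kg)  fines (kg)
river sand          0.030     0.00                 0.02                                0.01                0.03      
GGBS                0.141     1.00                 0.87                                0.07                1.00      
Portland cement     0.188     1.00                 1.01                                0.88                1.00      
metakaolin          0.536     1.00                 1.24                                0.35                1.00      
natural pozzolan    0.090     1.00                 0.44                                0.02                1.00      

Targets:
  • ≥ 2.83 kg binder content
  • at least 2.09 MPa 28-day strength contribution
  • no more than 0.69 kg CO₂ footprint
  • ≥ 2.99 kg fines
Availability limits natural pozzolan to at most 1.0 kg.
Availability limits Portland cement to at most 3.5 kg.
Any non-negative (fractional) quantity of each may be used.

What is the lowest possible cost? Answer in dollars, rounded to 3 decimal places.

Set it up as a linear program. Let x1 = kg of river sand, x2 = kg of GGBS, x3 = kg of Portland cement, x4 = kg of metakaolin, x5 = kg of natural pozzolan.
Minimise 0.03x1 + 0.141x2 + 0.188x3 + 0.536x4 + 0.09x5 with:
  1x2 + 1x3 + 1x4 + 1x5 ≥ 2.83   (binder content)
  0.02x1 + 0.87x2 + 1.01x3 + 1.24x4 + 0.44x5 ≥ 2.09   (28-day strength contribution)
  0.01x1 + 0.07x2 + 0.88x3 + 0.35x4 + 0.02x5 ≤ 0.69   (CO₂ footprint)
  0.03x1 + 1x2 + 1x3 + 1x4 + 1x5 ≥ 2.99   (fines)
  x5 ≤ 1
  x3 ≤ 3.5
  x1, x2, x3, x4, x5 ≥ 0.
The minimum-cost mix takes nothing from river sand, Portland cement, metakaolin — only GGBS, natural pozzolan. The fines and the natural pozzolan cap requirements are met with equality.
So GGBS = 1.99 kg, natural pozzolan = 1 kg.
Cost = 0.141·1.99 + 0.09·1 = 0.37059.

$0.371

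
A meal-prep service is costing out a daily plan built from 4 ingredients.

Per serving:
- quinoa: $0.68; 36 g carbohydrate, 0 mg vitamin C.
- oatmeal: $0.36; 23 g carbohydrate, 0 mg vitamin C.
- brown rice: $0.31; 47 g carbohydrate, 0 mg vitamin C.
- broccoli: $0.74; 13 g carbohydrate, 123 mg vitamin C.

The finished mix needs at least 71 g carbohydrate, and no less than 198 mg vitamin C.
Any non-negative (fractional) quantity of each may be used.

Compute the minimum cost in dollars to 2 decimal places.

This is a linear program. Let x1 = servings of quinoa, x2 = servings of oatmeal, x3 = servings of brown rice, x4 = servings of broccoli.
Minimize 0.68x1 + 0.36x2 + 0.31x3 + 0.74x4 s.t.:
  36x1 + 23x2 + 47x3 + 13x4 ≥ 71   (carbohydrate)
  123x4 ≥ 198   (vitamin C)
  x1, x2, x3, x4 ≥ 0.
At the optimum only brown rice, broccoli are positive (quinoa, oatmeal = 0). Binding constraints: carbohydrate and vitamin C.
Optimal quantities: brown rice = 1.065 servings, broccoli = 1.61 servings.
Hence cost = 0.31·1.065 + 0.74·1.61 = $1.5216.

$1.52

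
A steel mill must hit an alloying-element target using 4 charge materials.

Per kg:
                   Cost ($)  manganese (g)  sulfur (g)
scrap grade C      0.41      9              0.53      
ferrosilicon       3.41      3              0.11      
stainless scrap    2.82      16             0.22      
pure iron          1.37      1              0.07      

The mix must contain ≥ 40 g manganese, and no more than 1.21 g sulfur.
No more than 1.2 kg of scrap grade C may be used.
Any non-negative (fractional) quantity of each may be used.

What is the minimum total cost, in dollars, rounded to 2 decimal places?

Let x1 = kg of scrap grade C, x2 = kg of ferrosilicon, x3 = kg of stainless scrap, x4 = kg of pure iron.
Minimise 0.41x1 + 3.41x2 + 2.82x3 + 1.37x4 s.t.:
  9x1 + 3x2 + 16x3 + 1x4 ≥ 40   (manganese)
  0.53x1 + 0.11x2 + 0.22x3 + 0.07x4 ≤ 1.21   (sulfur)
  x1 ≤ 1.2
  x1, x2, x3, x4 ≥ 0.
The cheapest feasible vertex uses only scrap grade C, stainless scrap; ferrosilicon, pure iron are not used. The manganese and the scrap grade C cap requirements are met with equality.
Solving gives x1 = 1.2, x3 = 1.825.
Hence cost = 0.41·1.2 + 2.82·1.825 = $5.6385.

$5.64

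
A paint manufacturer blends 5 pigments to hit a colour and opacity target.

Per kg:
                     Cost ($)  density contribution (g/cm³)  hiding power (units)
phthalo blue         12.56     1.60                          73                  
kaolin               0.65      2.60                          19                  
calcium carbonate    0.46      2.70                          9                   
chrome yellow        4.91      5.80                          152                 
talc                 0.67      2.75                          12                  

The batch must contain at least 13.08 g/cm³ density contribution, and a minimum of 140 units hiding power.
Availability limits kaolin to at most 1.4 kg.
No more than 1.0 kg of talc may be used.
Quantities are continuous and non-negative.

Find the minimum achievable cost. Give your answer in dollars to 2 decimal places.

Treat it as an LP. Let x1 = kg of phthalo blue, x2 = kg of kaolin, x3 = kg of calcium carbonate, x4 = kg of chrome yellow, x5 = kg of talc.
min 12.56x1 + 0.65x2 + 0.46x3 + 4.91x4 + 0.67x5 subject to:
  1.6x1 + 2.6x2 + 2.7x3 + 5.8x4 + 2.75x5 ≥ 13.08   (density contribution)
  73x1 + 19x2 + 9x3 + 152x4 + 12x5 ≥ 140   (hiding power)
  x2 ≤ 1.4
  x5 ≤ 1
  x1, x2, x3, x4, x5 ≥ 0.
At the optimum only kaolin, calcium carbonate, chrome yellow are positive (phthalo blue, talc = 0). There the density contribution, hiding power, the kaolin cap constraints are tight.
Solving gives x2 = 1.4, x3 = 2.17, x4 = 0.6176.
Hence cost = 0.65·1.4 + 0.46·2.17 + 4.91·0.6176 = $4.9406.

$4.94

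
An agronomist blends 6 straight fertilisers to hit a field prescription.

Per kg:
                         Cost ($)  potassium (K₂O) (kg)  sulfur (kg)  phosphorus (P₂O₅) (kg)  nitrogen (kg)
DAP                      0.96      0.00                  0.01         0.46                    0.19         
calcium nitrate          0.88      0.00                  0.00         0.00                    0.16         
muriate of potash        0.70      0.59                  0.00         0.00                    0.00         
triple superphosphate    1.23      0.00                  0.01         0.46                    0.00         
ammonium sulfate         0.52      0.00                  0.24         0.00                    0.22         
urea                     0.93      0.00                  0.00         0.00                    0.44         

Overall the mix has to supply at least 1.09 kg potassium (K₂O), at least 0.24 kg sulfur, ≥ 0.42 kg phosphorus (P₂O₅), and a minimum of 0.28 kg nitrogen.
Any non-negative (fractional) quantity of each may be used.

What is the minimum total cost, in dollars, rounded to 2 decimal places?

Let x1 = kg of DAP, x2 = kg of calcium nitrate, x3 = kg of muriate of potash, x4 = kg of triple superphosphate, x5 = kg of ammonium sulfate, x6 = kg of urea.
min 0.96x1 + 0.88x2 + 0.7x3 + 1.23x4 + 0.52x5 + 0.93x6 with:
  0.59x3 ≥ 1.09   (potassium (K₂O))
  0.01x1 + 0.01x4 + 0.24x5 ≥ 0.24   (sulfur)
  0.46x1 + 0.46x4 ≥ 0.42   (phosphorus (P₂O₅))
  0.19x1 + 0.16x2 + 0.22x5 + 0.44x6 ≥ 0.28   (nitrogen)
  x1, x2, x3, x4, x5, x6 ≥ 0.
The minimum-cost mix takes nothing from calcium nitrate, triple superphosphate, urea — only DAP, muriate of potash, ammonium sulfate. There the potassium (K₂O), sulfur, phosphorus (P₂O₅) constraints are tight.
Optimal quantities: DAP = 0.913 kg, muriate of potash = 1.847 kg, ammonium sulfate = 0.962 kg.
Cost = 0.96·0.913 + 0.7·1.847 + 0.52·0.962 = 2.6696.

$2.67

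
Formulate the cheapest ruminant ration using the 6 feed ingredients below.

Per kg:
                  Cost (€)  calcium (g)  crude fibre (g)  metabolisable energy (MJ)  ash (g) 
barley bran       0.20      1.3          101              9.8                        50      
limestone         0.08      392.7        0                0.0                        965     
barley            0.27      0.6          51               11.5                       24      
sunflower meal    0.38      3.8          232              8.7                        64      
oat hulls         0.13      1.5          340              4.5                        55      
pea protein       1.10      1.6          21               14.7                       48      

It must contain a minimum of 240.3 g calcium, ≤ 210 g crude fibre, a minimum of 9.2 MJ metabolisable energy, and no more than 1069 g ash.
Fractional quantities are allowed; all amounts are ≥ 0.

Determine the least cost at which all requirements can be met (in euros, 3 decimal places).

Let x1 = kg of barley bran, x2 = kg of limestone, x3 = kg of barley, x4 = kg of sunflower meal, x5 = kg of oat hulls, x6 = kg of pea protein.
min 0.2x1 + 0.08x2 + 0.27x3 + 0.38x4 + 0.13x5 + 1.1x6 s.t.:
  1.3x1 + 392.7x2 + 0.6x3 + 3.8x4 + 1.5x5 + 1.6x6 ≥ 240.3   (calcium)
  101x1 + 51x3 + 232x4 + 340x5 + 21x6 ≤ 210   (crude fibre)
  9.8x1 + 11.5x3 + 8.7x4 + 4.5x5 + 14.7x6 ≥ 9.2   (metabolisable energy)
  50x1 + 965x2 + 24x3 + 64x4 + 55x5 + 48x6 ≤ 1069   (ash)
  x1, x2, x3, x4, x5, x6 ≥ 0.
At the optimum only barley bran, limestone are positive (barley, sunflower meal, oat hulls, pea protein = 0). Binding constraints: calcium and metabolisable energy.
That vertex is x1 = 0.9388, x2 = 0.6088.
Hence cost = 0.2·0.9388 + 0.08·0.6088 = €0.23646.

€0.236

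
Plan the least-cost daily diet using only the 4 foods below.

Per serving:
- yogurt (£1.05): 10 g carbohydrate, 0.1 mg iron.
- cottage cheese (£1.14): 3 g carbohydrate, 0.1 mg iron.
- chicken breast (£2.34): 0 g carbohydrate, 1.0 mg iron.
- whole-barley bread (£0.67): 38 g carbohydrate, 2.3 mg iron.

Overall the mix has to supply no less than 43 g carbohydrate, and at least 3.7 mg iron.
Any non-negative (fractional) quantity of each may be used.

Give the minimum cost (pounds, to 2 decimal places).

Let x1 = servings of yogurt, x2 = servings of cottage cheese, x3 = servings of chicken breast, x4 = servings of whole-barley bread.
min 1.05x1 + 1.14x2 + 2.34x3 + 0.67x4 s.t.:
  10x1 + 3x2 + 38x4 ≥ 43   (carbohydrate)
  0.1x1 + 0.1x2 + 1x3 + 2.3x4 ≥ 3.7   (iron)
  x1, x2, x3, x4 ≥ 0.
At the optimum only whole-barley bread is positive (yogurt, cottage cheese, chicken breast = 0). Binding constraint: iron.
Solving gives x4 = 1.609.
Hence cost = 0.67·1.609 = £1.0780.

£1.08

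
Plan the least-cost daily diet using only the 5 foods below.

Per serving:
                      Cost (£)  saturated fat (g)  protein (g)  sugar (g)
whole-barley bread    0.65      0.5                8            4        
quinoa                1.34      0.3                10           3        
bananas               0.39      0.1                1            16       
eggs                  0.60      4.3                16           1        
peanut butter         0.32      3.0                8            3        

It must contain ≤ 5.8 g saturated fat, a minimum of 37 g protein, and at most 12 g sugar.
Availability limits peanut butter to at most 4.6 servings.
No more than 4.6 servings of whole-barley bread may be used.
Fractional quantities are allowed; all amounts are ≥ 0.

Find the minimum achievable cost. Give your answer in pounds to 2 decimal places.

£2.27

This is a linear program. Let x1 = servings of whole-barley bread, x2 = servings of quinoa, x3 = servings of bananas, x4 = servings of eggs, x5 = servings of peanut butter.
Minimise 0.65x1 + 1.34x2 + 0.39x3 + 0.6x4 + 0.32x5 s.t.:
  0.5x1 + 0.3x2 + 0.1x3 + 4.3x4 + 3x5 ≤ 5.8   (saturated fat)
  8x1 + 10x2 + 1x3 + 16x4 + 8x5 ≥ 37   (protein)
  4x1 + 3x2 + 16x3 + 1x4 + 3x5 ≤ 12   (sugar)
  x5 ≤ 4.6
  x1 ≤ 4.6
  x1, x2, x3, x4, x5 ≥ 0.
The cheapest feasible vertex uses only whole-barley bread, eggs; quinoa, bananas, peanut butter are not used. The saturated fat and protein requirements are met with equality.
Solving gives x1 = 2.511, x4 = 1.057.
Objective = 0.65·2.511 + 0.6·1.057 = 2.2664.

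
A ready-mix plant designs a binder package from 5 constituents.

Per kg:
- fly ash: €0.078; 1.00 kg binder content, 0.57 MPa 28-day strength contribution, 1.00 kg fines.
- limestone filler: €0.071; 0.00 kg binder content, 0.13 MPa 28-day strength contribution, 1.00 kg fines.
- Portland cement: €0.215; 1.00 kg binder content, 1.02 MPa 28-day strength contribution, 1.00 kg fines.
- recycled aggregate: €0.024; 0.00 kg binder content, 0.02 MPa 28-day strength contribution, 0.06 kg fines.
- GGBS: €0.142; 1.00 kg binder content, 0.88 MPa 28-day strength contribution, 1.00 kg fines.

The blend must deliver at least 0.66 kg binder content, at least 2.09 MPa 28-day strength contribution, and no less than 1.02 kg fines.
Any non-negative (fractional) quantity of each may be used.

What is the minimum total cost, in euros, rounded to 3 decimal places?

€0.286

Let x1 = kg of fly ash, x2 = kg of limestone filler, x3 = kg of Portland cement, x4 = kg of recycled aggregate, x5 = kg of GGBS.
Minimize 0.078x1 + 0.071x2 + 0.215x3 + 0.024x4 + 0.142x5 s.t.:
  1x1 + 1x3 + 1x5 ≥ 0.66   (binder content)
  0.57x1 + 0.13x2 + 1.02x3 + 0.02x4 + 0.88x5 ≥ 2.09   (28-day strength contribution)
  1x1 + 1x2 + 1x3 + 0.06x4 + 1x5 ≥ 1.02   (fines)
  x1, x2, x3, x4, x5 ≥ 0.
The cheapest feasible vertex uses only fly ash; limestone filler, Portland cement, recycled aggregate, GGBS are not used. There the 28-day strength contribution constraint is tight.
Solving gives x1 = 3.667.
Objective = 0.078·3.667 = 0.28603.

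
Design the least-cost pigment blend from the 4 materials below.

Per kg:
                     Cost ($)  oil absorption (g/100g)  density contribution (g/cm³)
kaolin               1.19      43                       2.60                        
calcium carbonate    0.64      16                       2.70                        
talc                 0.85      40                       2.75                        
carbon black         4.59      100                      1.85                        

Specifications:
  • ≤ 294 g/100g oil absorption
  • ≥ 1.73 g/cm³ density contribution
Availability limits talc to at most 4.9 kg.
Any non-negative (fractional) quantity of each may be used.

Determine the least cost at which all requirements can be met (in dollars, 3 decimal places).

$0.410

Let x1 = kg of kaolin, x2 = kg of calcium carbonate, x3 = kg of talc, x4 = kg of carbon black.
min 1.19x1 + 0.64x2 + 0.85x3 + 4.59x4 with:
  43x1 + 16x2 + 40x3 + 100x4 ≤ 294   (oil absorption)
  2.6x1 + 2.7x2 + 2.75x3 + 1.85x4 ≥ 1.73   (density contribution)
  x3 ≤ 4.9
  x1, x2, x3, x4 ≥ 0.
At the optimum only calcium carbonate is positive (kaolin, talc, carbon black = 0). There the density contribution constraint is tight.
Optimal quantities: calcium carbonate = 0.6407 kg.
Objective = 0.64·0.6407 = 0.41005.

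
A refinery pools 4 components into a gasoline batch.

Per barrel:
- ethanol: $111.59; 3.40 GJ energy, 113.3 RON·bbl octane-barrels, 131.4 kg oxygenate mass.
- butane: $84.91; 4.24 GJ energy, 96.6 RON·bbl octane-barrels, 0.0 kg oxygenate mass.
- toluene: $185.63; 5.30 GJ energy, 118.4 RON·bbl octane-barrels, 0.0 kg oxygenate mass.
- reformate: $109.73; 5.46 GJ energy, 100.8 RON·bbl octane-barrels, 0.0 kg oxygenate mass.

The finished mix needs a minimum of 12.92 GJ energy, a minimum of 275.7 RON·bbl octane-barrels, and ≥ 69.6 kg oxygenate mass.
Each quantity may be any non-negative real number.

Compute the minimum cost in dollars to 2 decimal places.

Set it up as a linear program. Let x1 = barrels of ethanol, x2 = barrels of butane, x3 = barrels of toluene, x4 = barrels of reformate.
min 111.59x1 + 84.91x2 + 185.63x3 + 109.73x4 subject to:
  3.4x1 + 4.24x2 + 5.3x3 + 5.46x4 ≥ 12.92   (energy)
  113.3x1 + 96.6x2 + 118.4x3 + 100.8x4 ≥ 275.7   (octane-barrels)
  131.4x1 ≥ 69.6   (oxygenate mass)
  x1, x2, x3, x4 ≥ 0.
The cheapest feasible vertex uses only ethanol, butane; toluene, reformate are not used. Binding constraints: energy and oxygenate mass.
That vertex is x1 = 0.52968, x2 = 2.62243.
Hence cost = 111.59·0.52968 + 84.91·2.62243 = $281.7775.

$281.78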